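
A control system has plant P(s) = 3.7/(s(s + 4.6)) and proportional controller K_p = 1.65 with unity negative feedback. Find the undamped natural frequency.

1 + K_p·P(s) = 0 gives s² + 4.6s + 6.105 = 0.
Matching s² + 2ζω_n s + ω_n²: ω_n = √6.105 = 2.471 rad/s and 2ζω_n = 4.6, so ζ = 4.6/(2·2.471) = 0.931.

ω_n = 2.47 rad/s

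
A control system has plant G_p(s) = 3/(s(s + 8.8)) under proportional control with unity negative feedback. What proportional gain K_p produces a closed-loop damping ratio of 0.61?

Closed-loop characteristic equation: s² + 8.8s + K_p·3 = 0.
So ω_n = √(3K_p) and 2ζω_n = 8.8, giving ζ = 8.8/(2√(3K_p)).
Setting ζ = 0.61: √(3K_p) = 8.8/(2·0.61) = 7.213, so K_p = 52.03/3 = 17.3.

K_p = 17.3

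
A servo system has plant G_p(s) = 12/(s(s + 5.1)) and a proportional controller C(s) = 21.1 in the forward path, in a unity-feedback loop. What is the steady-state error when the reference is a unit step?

0

The open loop C(s)G_p(s) has a pole at the origin (type 1), so the static position error constant is infinite and e_ss = 1/(1+∞) = 0.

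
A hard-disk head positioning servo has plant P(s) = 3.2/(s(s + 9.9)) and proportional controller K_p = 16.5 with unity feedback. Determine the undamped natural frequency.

ω_n = 7.27 rad/s

The closed-loop denominator is s(s+9.9) + 16.5·3.2 = s² + 9.9s + 52.8.
Matching s² + 2ζω_n s + ω_n²: ω_n = √52.8 = 7.266 rad/s and 2ζω_n = 9.9, so ζ = 9.9/(2·7.266) = 0.681.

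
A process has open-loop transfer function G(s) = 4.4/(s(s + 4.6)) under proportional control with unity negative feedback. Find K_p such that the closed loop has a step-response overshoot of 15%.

K_p = 4.5

From %OS = 100·exp(−πζ/√(1−ζ²)) = 15%, ζ = −ln(0.15)/√(π²+ln²(0.15)) = 0.5169.
Characteristic equation s² + 4.6s + 4.4K_p = 0 gives ζ = 4.6/(2√(4.4K_p)).
Setting ζ = 0.5169: √(4.4K_p) = 4.6/(2·0.5169) = 4.449, so K_p = 19.8/4.4 = 4.5.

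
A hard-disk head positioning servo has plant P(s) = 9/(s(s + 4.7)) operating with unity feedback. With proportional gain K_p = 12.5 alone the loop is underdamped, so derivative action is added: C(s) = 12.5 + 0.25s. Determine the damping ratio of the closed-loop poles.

Forward path: (12.5 + 0.25s)·9/(s(s+4.7)). The closed-loop characteristic equation is s² + (4.7 + 9·0.25)s + 9·12.5 = 0.
That is s² + 6.95s + 112.5 = 0, so ω_n = 10.61 rad/s and ζ = 6.95/(2·10.61) = 0.3276.

ζ = 0.328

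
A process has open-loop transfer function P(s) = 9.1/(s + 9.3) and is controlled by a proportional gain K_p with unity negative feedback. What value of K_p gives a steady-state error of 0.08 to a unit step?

Steady-state error for a unit step on this type-0 loop is 1/(1 + K_p·P(0)).
P(0) = 0.9785. Require 1/(1 + K_p·0.9785) = 0.08, so 1 + 0.9785·K_p = 12.5.
K_p = (12.5 − 1)/0.9785 = 11.8.

K_p = 11.8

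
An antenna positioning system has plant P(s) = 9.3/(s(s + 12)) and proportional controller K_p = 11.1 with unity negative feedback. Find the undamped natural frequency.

With unity feedback the closed-loop characteristic equation is s² + 12s + 11.1·9.3 = s² + 12s + 103.2 = 0.
So ω_n² = 103.2 ⇒ ω_n = 10.16 rad/s, and ζ = 12/(2ω_n) = 0.591.

ω_n = 10.2 rad/s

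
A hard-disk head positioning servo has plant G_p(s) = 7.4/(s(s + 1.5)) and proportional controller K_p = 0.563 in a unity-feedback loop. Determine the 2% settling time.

Closed-loop characteristic equation: s² + 1.5s + 4.166 = 0, so ω_n = 2.041 rad/s and ζ = 1.5/(2·2.041) = 0.3674.
2% settling time T_s ≈ 4/(ζω_n) = 4/0.75 = 5.33 s.

T_s ≈ 5.33 s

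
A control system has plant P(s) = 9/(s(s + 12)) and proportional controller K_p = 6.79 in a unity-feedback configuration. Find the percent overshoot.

From 1 + K_pP(s) = 0: s² + 12s + 61.11 = 0 ⇒ ω_n = 7.817, ζ = 0.7675.
%OS = 100·exp(−πζ/√(1−ζ²)) = 100·exp(−π·0.7675/√0.4109) = 2.32%.

2.32%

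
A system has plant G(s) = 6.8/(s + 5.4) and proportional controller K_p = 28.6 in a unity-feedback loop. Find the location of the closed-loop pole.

Closed-loop transfer function: T(s) = K_p·G(s)/(1 + K_p·G(s)) = 194.5/(s + 5.4 + 194.5) = 194.5/(s + 199.9).
The closed-loop pole is at s = −199.9.

s = -199.9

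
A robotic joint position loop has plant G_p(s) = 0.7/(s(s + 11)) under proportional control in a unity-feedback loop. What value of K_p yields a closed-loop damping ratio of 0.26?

K_p = 639

Closed-loop characteristic equation: s² + 11s + K_p·0.7 = 0.
So ω_n = √(0.7K_p) and 2ζω_n = 11, giving ζ = 11/(2√(0.7K_p)).
Setting ζ = 0.26: √(0.7K_p) = 11/(2·0.26) = 21.15, so K_p = 447.5/0.7 = 639.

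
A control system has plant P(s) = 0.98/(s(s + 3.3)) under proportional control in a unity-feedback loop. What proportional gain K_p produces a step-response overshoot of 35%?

From %OS = 100·exp(−πζ/√(1−ζ²)) = 35%, ζ = −ln(0.35)/√(π²+ln²(0.35)) = 0.3169.
Characteristic equation s² + 3.3s + 0.98K_p = 0 gives ζ = 3.3/(2√(0.98K_p)).
Setting ζ = 0.3169: √(0.98K_p) = 3.3/(2·0.3169) = 5.206, so K_p = 27.1/0.98 = 27.7.

K_p = 27.7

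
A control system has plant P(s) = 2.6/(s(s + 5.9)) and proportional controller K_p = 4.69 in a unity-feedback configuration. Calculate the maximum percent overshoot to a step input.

0.701%

From 1 + K_pP(s) = 0: s² + 5.9s + 12.19 = 0 ⇒ ω_n = 3.492, ζ = 0.8448.
%OS = 100·exp(−πζ/√(1−ζ²)) = 100·exp(−π·0.8448/√0.2863) = 0.701%.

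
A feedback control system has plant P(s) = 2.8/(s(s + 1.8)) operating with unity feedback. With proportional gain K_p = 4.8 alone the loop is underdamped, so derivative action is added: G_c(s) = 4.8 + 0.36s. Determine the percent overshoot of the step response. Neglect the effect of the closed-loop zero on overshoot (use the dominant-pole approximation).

Forward path: (4.8 + 0.36s)·2.8/(s(s+1.8)). The closed-loop characteristic equation is s² + (1.8 + 2.8·0.36)s + 2.8·4.8 = 0.
That is s² + 2.808s + 13.44 = 0, so ω_n = 3.666 rad/s and ζ = 2.808/(2·3.666) = 0.383.
%OS = 100·exp(−πζ/√(1−ζ²)) = 27.2%.

27.2%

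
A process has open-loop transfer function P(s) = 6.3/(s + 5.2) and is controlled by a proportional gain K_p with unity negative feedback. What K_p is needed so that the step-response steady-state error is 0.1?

K_p = 7.43

For a type-0 loop with proportional control, e_ss = 1/(1 + K_p·P(0)).
P(0) = 1.212. Require 1/(1 + K_p·1.212) = 0.1, so 1 + 1.212·K_p = 10.
K_p = (10 − 1)/1.212 = 7.43.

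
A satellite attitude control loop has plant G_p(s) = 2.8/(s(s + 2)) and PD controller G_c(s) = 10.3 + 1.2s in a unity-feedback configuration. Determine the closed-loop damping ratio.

ζ = 0.499

Forward path: (10.3 + 1.2s)·2.8/(s(s+2)). The closed-loop characteristic equation is s² + (2 + 2.8·1.2)s + 2.8·10.3 = 0.
That is s² + 5.36s + 28.84 = 0, so ω_n = 5.37 rad/s and ζ = 5.36/(2·5.37) = 0.499.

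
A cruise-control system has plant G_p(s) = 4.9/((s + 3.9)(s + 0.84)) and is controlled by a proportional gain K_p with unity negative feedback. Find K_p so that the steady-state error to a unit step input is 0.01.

K_p = 66.2

Steady-state error for a unit step on this type-0 loop is 1/(1 + K_p·G_p(0)).
G_p(0) = 1.496. Require 1/(1 + K_p·1.496) = 0.01, so 1 + 1.496·K_p = 100.
K_p = (100 − 1)/1.496 = 66.2.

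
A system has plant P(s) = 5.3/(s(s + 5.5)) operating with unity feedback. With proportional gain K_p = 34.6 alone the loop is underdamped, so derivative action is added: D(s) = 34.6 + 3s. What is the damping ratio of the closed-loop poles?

Forward path: (34.6 + 3s)·5.3/(s(s+5.5)). The closed-loop characteristic equation is s² + (5.5 + 5.3·3)s + 5.3·34.6 = 0.
That is s² + 21.4s + 183.4 = 0, so ω_n = 13.54 rad/s and ζ = 21.4/(2·13.54) = 0.7901.

ζ = 0.79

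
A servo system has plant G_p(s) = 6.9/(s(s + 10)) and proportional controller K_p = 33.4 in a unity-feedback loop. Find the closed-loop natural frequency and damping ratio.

The closed-loop denominator is s(s+10) + 33.4·6.9 = s² + 10s + 230.5.
Matching s² + 2ζω_n s + ω_n²: ω_n = √230.5 = 15.18 rad/s and 2ζω_n = 10, so ζ = 10/(2·15.18) = 0.329.

ω_n = 15.2 rad/s, ζ = 0.329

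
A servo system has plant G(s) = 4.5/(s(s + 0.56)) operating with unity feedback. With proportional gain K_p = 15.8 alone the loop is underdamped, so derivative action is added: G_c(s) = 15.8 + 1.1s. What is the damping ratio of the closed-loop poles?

Forward path: (15.8 + 1.1s)·4.5/(s(s+0.56)). The closed-loop characteristic equation is s² + (0.56 + 4.5·1.1)s + 4.5·15.8 = 0.
That is s² + 5.51s + 71.1 = 0, so ω_n = 8.432 rad/s and ζ = 5.51/(2·8.432) = 0.3267.

ζ = 0.327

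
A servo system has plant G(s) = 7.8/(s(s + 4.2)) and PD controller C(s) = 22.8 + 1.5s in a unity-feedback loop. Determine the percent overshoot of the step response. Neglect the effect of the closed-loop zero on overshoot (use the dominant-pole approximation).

Forward path: (22.8 + 1.5s)·7.8/(s(s+4.2)). The closed-loop characteristic equation is s² + (4.2 + 7.8·1.5)s + 7.8·22.8 = 0.
That is s² + 15.9s + 177.8 = 0, so ω_n = 13.34 rad/s and ζ = 15.9/(2·13.34) = 0.5961.
%OS = 100·exp(−πζ/√(1−ζ²)) = 9.7%.

9.7%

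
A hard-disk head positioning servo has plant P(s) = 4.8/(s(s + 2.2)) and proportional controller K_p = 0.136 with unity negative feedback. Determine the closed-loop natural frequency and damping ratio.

ω_n = 0.808 rad/s, ζ = 1.36

1 + K_p·P(s) = 0 gives s² + 2.2s + 0.6528 = 0.
So ω_n² = 0.6528 ⇒ ω_n = 0.808 rad/s, and ζ = 2.2/(2ω_n) = 1.36.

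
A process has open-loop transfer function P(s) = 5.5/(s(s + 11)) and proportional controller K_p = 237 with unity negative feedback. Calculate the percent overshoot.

The closed-loop denominator s² + 11s + 1304 gives ω_n = √1304 = 36.1 and ζ = 11/(2ω_n) = 0.1523.
%OS = 100·exp(−πζ/√(1−ζ²)) = 100·exp(−π·0.1523/√0.9768) = 61.6%.

61.6%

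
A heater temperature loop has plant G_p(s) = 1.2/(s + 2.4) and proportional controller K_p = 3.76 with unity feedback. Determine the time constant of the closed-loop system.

τ = 0.145 s

Closed-loop transfer function: T(s) = K_p·G_p(s)/(1 + K_p·G_p(s)) = 4.512/(s + 2.4 + 4.512) = 4.512/(s + 6.912).
Time constant τ = 1/6.912 = 0.145 s.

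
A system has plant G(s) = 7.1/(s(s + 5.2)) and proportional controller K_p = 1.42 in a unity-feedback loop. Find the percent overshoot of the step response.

Closed-loop characteristic equation: s² + 5.2s + 10.08 = 0, so ω_n = 3.175 rad/s and ζ = 5.2/(2·3.175) = 0.8188.
%OS = 100·exp(−πζ/√(1−ζ²)) = 100·exp(−π·0.8188/√0.3295) = 1.13%.

1.13%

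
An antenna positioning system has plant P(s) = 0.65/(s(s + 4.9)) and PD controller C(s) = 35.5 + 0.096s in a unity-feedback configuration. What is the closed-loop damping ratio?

Forward path: (35.5 + 0.096s)·0.65/(s(s+4.9)). The closed-loop characteristic equation is s² + (4.9 + 0.65·0.096)s + 0.65·35.5 = 0.
That is s² + 4.962s + 23.07 = 0, so ω_n = 4.804 rad/s and ζ = 4.962/(2·4.804) = 0.5165.

ζ = 0.517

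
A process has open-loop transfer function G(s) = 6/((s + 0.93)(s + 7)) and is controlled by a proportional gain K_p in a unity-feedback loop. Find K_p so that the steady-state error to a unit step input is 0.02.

For a type-0 loop with proportional control, e_ss = 1/(1 + K_p·G(0)).
G(0) = 0.9217. Require 1/(1 + K_p·0.9217) = 0.02, so 1 + 0.9217·K_p = 50.
K_p = (50 − 1)/0.9217 = 53.2.

K_p = 53.2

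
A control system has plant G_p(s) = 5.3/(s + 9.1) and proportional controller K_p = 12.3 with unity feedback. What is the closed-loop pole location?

Closed-loop transfer function: T(s) = K_p·G_p(s)/(1 + K_p·G_p(s)) = 65.19/(s + 9.1 + 65.19) = 65.19/(s + 74.29).
The closed-loop pole is at s = −74.29.

s = -74.29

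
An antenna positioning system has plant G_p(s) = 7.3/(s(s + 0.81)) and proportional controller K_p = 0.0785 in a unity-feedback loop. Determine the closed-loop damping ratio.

With unity feedback the closed-loop characteristic equation is s² + 0.81s + 0.0785·7.3 = s² + 0.81s + 0.573 = 0.
Matching s² + 2ζω_n s + ω_n²: ω_n = √0.573 = 0.757 rad/s and 2ζω_n = 0.81, so ζ = 0.81/(2·0.757) = 0.535.

ζ = 0.535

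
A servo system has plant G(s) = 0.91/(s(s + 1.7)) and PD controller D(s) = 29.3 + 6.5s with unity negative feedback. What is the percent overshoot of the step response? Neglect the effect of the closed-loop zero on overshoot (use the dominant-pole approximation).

Forward path: (29.3 + 6.5s)·0.91/(s(s+1.7)). The closed-loop characteristic equation is s² + (1.7 + 0.91·6.5)s + 0.91·29.3 = 0.
That is s² + 7.615s + 26.66 = 0, so ω_n = 5.164 rad/s and ζ = 7.615/(2·5.164) = 0.7374.
%OS = 100·exp(−πζ/√(1−ζ²)) = 3.24%.

3.24%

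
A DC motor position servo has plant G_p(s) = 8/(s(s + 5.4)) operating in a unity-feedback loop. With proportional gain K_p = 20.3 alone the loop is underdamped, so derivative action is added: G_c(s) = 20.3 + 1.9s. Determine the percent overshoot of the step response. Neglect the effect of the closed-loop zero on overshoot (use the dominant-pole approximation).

Forward path: (20.3 + 1.9s)·8/(s(s+5.4)). The closed-loop characteristic equation is s² + (5.4 + 8·1.9)s + 8·20.3 = 0.
That is s² + 20.6s + 162.4 = 0, so ω_n = 12.74 rad/s and ζ = 20.6/(2·12.74) = 0.8082.
%OS = 100·exp(−πζ/√(1−ζ²)) = 1.34%.

1.34%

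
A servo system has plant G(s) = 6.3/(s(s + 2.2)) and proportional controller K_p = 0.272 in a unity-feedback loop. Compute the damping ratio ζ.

With unity feedback the closed-loop characteristic equation is s² + 2.2s + 0.272·6.3 = s² + 2.2s + 1.714 = 0.
Matching s² + 2ζω_n s + ω_n²: ω_n = √1.714 = 1.309 rad/s and 2ζω_n = 2.2, so ζ = 2.2/(2·1.309) = 0.84.

ζ = 0.84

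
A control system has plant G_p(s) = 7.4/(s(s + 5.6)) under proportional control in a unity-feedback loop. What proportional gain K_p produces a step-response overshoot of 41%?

K_p = 14.2

From %OS = 100·exp(−πζ/√(1−ζ²)) = 41%, ζ = −ln(0.41)/√(π²+ln²(0.41)) = 0.273.
Characteristic equation s² + 5.6s + 7.4K_p = 0 gives ζ = 5.6/(2√(7.4K_p)).
Setting ζ = 0.273: √(7.4K_p) = 5.6/(2·0.273) = 10.26, so K_p = 105.2/7.4 = 14.2.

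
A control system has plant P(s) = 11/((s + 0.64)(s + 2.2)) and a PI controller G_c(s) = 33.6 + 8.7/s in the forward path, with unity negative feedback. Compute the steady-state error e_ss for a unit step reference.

The open loop G_c(s)P(s) has a pole at the origin (type 1), so the static position error constant is infinite and e_ss = 1/(1+∞) = 0.

0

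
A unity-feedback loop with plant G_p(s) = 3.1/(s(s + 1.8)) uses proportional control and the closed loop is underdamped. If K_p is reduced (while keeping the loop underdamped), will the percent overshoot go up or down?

ζ = 1.8/(2√(3.1K_p)) rises as K_p falls; higher damping means less overshoot.

decrease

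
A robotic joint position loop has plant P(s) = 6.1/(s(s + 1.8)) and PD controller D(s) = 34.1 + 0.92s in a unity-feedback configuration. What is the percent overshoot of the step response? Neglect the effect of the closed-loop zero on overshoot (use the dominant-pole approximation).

Forward path: (34.1 + 0.92s)·6.1/(s(s+1.8)). The closed-loop characteristic equation is s² + (1.8 + 6.1·0.92)s + 6.1·34.1 = 0.
That is s² + 7.412s + 208 = 0, so ω_n = 14.42 rad/s and ζ = 7.412/(2·14.42) = 0.257.
%OS = 100·exp(−πζ/√(1−ζ²)) = 43.4%.

43.4%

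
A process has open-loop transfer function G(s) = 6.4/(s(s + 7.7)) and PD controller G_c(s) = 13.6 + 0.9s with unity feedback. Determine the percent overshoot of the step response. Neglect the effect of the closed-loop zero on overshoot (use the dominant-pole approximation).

3.79%

Forward path: (13.6 + 0.9s)·6.4/(s(s+7.7)). The closed-loop characteristic equation is s² + (7.7 + 6.4·0.9)s + 6.4·13.6 = 0.
That is s² + 13.46s + 87.04 = 0, so ω_n = 9.33 rad/s and ζ = 13.46/(2·9.33) = 0.7214.
%OS = 100·exp(−πζ/√(1−ζ²)) = 3.79%.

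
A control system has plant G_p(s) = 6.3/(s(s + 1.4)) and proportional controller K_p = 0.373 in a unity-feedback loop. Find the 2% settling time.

T_s ≈ 5.71 s

Closed-loop characteristic equation: s² + 1.4s + 2.35 = 0, so ω_n = 1.533 rad/s and ζ = 1.4/(2·1.533) = 0.4566.
2% settling time T_s ≈ 4/(ζω_n) = 4/0.7 = 5.71 s.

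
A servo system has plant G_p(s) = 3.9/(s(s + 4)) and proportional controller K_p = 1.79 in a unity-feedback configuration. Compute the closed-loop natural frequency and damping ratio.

ω_n = 2.64 rad/s, ζ = 0.757

With unity feedback the closed-loop characteristic equation is s² + 4s + 1.79·3.9 = s² + 4s + 6.981 = 0.
So ω_n² = 6.981 ⇒ ω_n = 2.642 rad/s, and ζ = 4/(2ω_n) = 0.757.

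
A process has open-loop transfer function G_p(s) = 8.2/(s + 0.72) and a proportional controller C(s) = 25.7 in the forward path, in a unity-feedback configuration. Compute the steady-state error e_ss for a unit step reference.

0.0034

The loop is type 0. Static position error constant K_pos = C(0)·G_p(0) = 25.7·11.39 = 292.7.
Steady-state error to a unit step: e_ss = 1/(1+K_pos) = 1/293.7 = 0.0034.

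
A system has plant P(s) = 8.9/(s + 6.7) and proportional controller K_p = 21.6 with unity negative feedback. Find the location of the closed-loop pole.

Closed-loop transfer function: T(s) = K_p·P(s)/(1 + K_p·P(s)) = 192.2/(s + 6.7 + 192.2) = 192.2/(s + 198.9).
The closed-loop pole is at s = −198.9.

s = -198.9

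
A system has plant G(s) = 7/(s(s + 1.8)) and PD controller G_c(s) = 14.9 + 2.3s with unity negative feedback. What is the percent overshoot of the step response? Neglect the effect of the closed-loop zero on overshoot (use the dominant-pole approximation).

Forward path: (14.9 + 2.3s)·7/(s(s+1.8)). The closed-loop characteristic equation is s² + (1.8 + 7·2.3)s + 7·14.9 = 0.
That is s² + 17.9s + 104.3 = 0, so ω_n = 10.21 rad/s and ζ = 17.9/(2·10.21) = 0.8764.
%OS = 100·exp(−πζ/√(1−ζ²)) = 0.329%.

0.329%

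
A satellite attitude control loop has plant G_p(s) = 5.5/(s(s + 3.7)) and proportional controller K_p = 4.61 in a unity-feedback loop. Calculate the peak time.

T_p = 0.671 s

From 1 + K_pG_p(s) = 0: s² + 3.7s + 25.36 = 0 ⇒ ω_n = 5.035, ζ = 0.3674.
Damped frequency ω_d = ω_n√(1−ζ²) = 4.683 rad/s, so peak time T_p = π/ω_d = 0.671 s.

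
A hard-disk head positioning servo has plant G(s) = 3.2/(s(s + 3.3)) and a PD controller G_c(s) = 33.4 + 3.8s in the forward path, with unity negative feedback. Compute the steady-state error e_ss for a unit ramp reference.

0.0309

The loop has one pole at the origin (type 1). Velocity error constant K_v = lim_{s→0} s·G_c(s)G(s) = 33.4·3.2/3.3 = 32.39.
Steady-state error to a unit ramp: e_ss = 1/K_v = 0.0309.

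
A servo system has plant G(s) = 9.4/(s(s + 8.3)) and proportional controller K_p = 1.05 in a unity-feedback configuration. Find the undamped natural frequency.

1 + K_p·G(s) = 0 gives s² + 8.3s + 9.87 = 0.
So ω_n² = 9.87 ⇒ ω_n = 3.142 rad/s, and ζ = 8.3/(2ω_n) = 1.32.

ω_n = 3.14 rad/s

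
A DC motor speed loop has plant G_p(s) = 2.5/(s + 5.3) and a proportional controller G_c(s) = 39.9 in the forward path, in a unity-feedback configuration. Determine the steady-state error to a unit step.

0.0505

The loop is type 0. Static position error constant K_pos = G_c(0)·G_p(0) = 39.9·0.4717 = 18.82.
Steady-state error to a unit step: e_ss = 1/(1+K_pos) = 1/19.82 = 0.0505.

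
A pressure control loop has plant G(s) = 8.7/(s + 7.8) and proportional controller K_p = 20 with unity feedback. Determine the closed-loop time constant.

Closed-loop transfer function: T(s) = K_p·G(s)/(1 + K_p·G(s)) = 174/(s + 7.8 + 174) = 174/(s + 181.8).
Time constant τ = 1/181.8 = 0.0055 s.

τ = 0.0055 s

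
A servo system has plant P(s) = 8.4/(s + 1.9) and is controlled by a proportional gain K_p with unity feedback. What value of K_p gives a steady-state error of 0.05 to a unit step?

The loop is type 0, so e_ss(step) = 1/(1 + K_pos) with K_pos = K_p·P(0).
P(0) = 4.421. Require 1/(1 + K_p·4.421) = 0.05, so 1 + 4.421·K_p = 20.
K_p = (20 − 1)/4.421 = 4.3.

K_p = 4.3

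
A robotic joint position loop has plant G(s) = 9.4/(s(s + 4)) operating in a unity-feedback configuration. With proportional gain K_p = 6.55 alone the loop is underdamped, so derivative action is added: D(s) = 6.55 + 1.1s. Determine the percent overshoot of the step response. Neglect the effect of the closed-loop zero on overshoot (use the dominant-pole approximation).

Forward path: (6.55 + 1.1s)·9.4/(s(s+4)). The closed-loop characteristic equation is s² + (4 + 9.4·1.1)s + 9.4·6.55 = 0.
That is s² + 14.34s + 61.57 = 0, so ω_n = 7.847 rad/s and ζ = 14.34/(2·7.847) = 0.9138.
%OS = 100·exp(−πζ/√(1−ζ²)) = 0.0853%.

0.0853%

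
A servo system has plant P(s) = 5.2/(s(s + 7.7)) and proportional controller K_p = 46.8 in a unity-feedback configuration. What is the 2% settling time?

From 1 + K_pP(s) = 0: s² + 7.7s + 243.4 = 0 ⇒ ω_n = 15.6, ζ = 0.2468.
2% settling time T_s ≈ 4/(ζω_n) = 4/3.85 = 1.04 s.

T_s ≈ 1.04 s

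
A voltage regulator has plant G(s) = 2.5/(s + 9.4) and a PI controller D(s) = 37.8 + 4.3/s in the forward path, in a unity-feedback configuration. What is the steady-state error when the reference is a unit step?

0

The open loop D(s)G(s) has a pole at the origin (type 1), so the static position error constant is infinite and e_ss = 1/(1+∞) = 0.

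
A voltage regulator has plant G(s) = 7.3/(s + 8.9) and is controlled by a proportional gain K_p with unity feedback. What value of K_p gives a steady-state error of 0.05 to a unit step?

K_p = 23.2

Steady-state error for a unit step on this type-0 loop is 1/(1 + K_p·G(0)).
G(0) = 0.8202. Require 1/(1 + K_p·0.8202) = 0.05, so 1 + 0.8202·K_p = 20.
K_p = (20 − 1)/0.8202 = 23.2.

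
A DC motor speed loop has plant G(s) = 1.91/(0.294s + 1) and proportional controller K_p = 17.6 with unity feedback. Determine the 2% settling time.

Closed loop: T(s) = K_p·G/(1+K_p·G) = 33.62/(0.294s + 1 + 33.62), with pole at s = −(1 + 33.62)/0.294 = −117.7.
τ = 1/117.7 = 0.008493 s, so 2% settling time ≈ 4τ = 0.034 s.

T_s ≈ 0.034 s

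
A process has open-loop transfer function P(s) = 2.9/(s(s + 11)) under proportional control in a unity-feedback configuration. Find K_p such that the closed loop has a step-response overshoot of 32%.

From %OS = 100·exp(−πζ/√(1−ζ²)) = 32%, ζ = −ln(0.32)/√(π²+ln²(0.32)) = 0.341.
Characteristic equation s² + 11s + 2.9K_p = 0 gives ζ = 11/(2√(2.9K_p)).
Setting ζ = 0.341: √(2.9K_p) = 11/(2·0.341) = 16.13, so K_p = 260.2/2.9 = 89.7.

K_p = 89.7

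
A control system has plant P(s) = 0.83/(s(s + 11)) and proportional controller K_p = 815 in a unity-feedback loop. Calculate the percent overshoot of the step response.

Closed-loop characteristic equation: s² + 11s + 676.4 = 0, so ω_n = 26.01 rad/s and ζ = 11/(2·26.01) = 0.2115.
%OS = 100·exp(−πζ/√(1−ζ²)) = 100·exp(−π·0.2115/√0.9553) = 50.7%.

50.7%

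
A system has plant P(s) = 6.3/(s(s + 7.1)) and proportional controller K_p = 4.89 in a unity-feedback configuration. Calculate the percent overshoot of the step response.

Closed-loop characteristic equation: s² + 7.1s + 30.81 = 0, so ω_n = 5.55 rad/s and ζ = 7.1/(2·5.55) = 0.6396.
%OS = 100·exp(−πζ/√(1−ζ²)) = 100·exp(−π·0.6396/√0.5909) = 7.32%.

7.32%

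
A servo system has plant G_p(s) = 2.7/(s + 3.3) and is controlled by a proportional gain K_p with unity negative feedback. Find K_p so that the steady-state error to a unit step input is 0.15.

For a type-0 loop with proportional control, e_ss = 1/(1 + K_p·G_p(0)).
G_p(0) = 0.8182. Require 1/(1 + K_p·0.8182) = 0.15, so 1 + 0.8182·K_p = 6.667.
K_p = (6.667 − 1)/0.8182 = 6.93.

K_p = 6.93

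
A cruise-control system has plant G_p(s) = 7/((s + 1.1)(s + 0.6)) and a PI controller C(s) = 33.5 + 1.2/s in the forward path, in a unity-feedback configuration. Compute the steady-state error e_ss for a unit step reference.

0

The open loop C(s)G_p(s) has a pole at the origin (type 1), so the static position error constant is infinite and e_ss = 1/(1+∞) = 0.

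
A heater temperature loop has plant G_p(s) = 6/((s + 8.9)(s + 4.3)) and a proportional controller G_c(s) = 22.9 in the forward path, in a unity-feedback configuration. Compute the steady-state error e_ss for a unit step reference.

0.218

The loop is type 0. Static position error constant K_pos = G_c(0)·G_p(0) = 22.9·0.1568 = 3.59.
Steady-state error to a unit step: e_ss = 1/(1+K_pos) = 1/4.59 = 0.218.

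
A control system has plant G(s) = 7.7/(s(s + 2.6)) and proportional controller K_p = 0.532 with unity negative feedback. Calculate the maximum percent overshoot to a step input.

Closed-loop characteristic equation: s² + 2.6s + 4.096 = 0, so ω_n = 2.024 rad/s and ζ = 2.6/(2·2.024) = 0.6423.
%OS = 100·exp(−πζ/√(1−ζ²)) = 100·exp(−π·0.6423/√0.5874) = 7.19%.

7.19%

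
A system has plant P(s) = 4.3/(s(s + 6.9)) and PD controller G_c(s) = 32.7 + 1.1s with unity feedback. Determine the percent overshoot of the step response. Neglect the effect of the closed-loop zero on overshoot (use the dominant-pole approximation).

Forward path: (32.7 + 1.1s)·4.3/(s(s+6.9)). The closed-loop characteristic equation is s² + (6.9 + 4.3·1.1)s + 4.3·32.7 = 0.
That is s² + 11.63s + 140.6 = 0, so ω_n = 11.86 rad/s and ζ = 11.63/(2·11.86) = 0.4904.
%OS = 100·exp(−πζ/√(1−ζ²)) = 17.1%.

17.1%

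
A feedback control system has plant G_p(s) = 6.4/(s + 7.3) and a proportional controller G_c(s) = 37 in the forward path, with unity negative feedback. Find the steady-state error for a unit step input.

0.0299

The loop is type 0. Static position error constant K_pos = G_c(0)·G_p(0) = 37·0.8767 = 32.44.
Steady-state error to a unit step: e_ss = 1/(1+K_pos) = 1/33.44 = 0.0299.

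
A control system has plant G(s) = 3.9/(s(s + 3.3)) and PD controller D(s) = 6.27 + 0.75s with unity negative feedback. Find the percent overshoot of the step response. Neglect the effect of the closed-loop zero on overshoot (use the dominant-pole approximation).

7.85%

Forward path: (6.27 + 0.75s)·3.9/(s(s+3.3)). The closed-loop characteristic equation is s² + (3.3 + 3.9·0.75)s + 3.9·6.27 = 0.
That is s² + 6.225s + 24.45 = 0, so ω_n = 4.945 rad/s and ζ = 6.225/(2·4.945) = 0.6294.
%OS = 100·exp(−πζ/√(1−ζ²)) = 7.85%.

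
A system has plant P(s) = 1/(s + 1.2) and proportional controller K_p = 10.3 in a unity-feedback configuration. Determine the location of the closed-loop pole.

s = -11.5

Closed-loop transfer function: T(s) = K_p·P(s)/(1 + K_p·P(s)) = 10.3/(s + 1.2 + 10.3) = 10.3/(s + 11.5).
The closed-loop pole is at s = −11.5.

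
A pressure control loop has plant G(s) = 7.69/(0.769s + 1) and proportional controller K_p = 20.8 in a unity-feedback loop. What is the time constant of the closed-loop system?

τ = 0.00478 s

Closed loop: T(s) = K_p·G/(1+K_p·G) = 160/(0.769s + 1 + 160), with pole at s = −(1 + 160)/0.769 = −209.3.
Closed-loop time constant τ = 1/209.3 = 0.00478 s.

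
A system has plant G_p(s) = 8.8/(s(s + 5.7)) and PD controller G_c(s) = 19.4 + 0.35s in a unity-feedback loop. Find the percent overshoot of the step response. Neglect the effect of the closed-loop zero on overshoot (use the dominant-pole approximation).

Forward path: (19.4 + 0.35s)·8.8/(s(s+5.7)). The closed-loop characteristic equation is s² + (5.7 + 8.8·0.35)s + 8.8·19.4 = 0.
That is s² + 8.78s + 170.7 = 0, so ω_n = 13.07 rad/s and ζ = 8.78/(2·13.07) = 0.336.
%OS = 100·exp(−πζ/√(1−ζ²)) = 32.6%.

32.6%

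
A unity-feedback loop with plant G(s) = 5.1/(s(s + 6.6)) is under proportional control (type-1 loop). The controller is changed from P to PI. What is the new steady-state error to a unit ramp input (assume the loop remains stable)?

0

The integrator raises the loop to type 2, so K_v → ∞ and e_ss to a ramp is zero.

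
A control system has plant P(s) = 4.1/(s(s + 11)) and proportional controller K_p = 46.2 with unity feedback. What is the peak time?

T_p = 0.249 s

From 1 + K_pP(s) = 0: s² + 11s + 189.4 = 0 ⇒ ω_n = 13.76, ζ = 0.3996.
Damped frequency ω_d = ω_n√(1−ζ²) = 12.62 rad/s, so peak time T_p = π/ω_d = 0.249 s.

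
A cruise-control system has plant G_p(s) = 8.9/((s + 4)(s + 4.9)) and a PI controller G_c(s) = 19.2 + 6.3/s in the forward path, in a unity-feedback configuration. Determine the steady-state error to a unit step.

The open loop G_c(s)G_p(s) has a pole at the origin (type 1), so the static position error constant is infinite and e_ss = 1/(1+∞) = 0.

0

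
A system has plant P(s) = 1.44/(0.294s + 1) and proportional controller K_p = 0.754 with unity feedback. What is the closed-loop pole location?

s = -7.094

Closed loop: T(s) = K_p·P/(1+K_p·P) = 1.086/(0.294s + 1 + 1.086), with pole at s = −(1 + 1.086)/0.294 = −7.094.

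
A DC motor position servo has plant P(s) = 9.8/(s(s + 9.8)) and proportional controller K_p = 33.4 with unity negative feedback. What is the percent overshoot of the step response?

The closed-loop denominator s² + 9.8s + 327.3 gives ω_n = √327.3 = 18.09 and ζ = 9.8/(2ω_n) = 0.2708.
%OS = 100·exp(−πζ/√(1−ζ²)) = 100·exp(−π·0.2708/√0.9266) = 41.3%.

41.3%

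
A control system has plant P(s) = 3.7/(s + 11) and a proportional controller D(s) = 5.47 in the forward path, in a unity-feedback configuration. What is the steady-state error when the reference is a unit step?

0.352

The loop is type 0. Static position error constant K_pos = D(0)·P(0) = 5.47·0.3364 = 1.84.
Steady-state error to a unit step: e_ss = 1/(1+K_pos) = 1/2.84 = 0.352.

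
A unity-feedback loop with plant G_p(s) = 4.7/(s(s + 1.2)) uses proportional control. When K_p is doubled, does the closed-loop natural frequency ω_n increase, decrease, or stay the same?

ω_n = √(4.7·K_p), which grows with K_p.

increase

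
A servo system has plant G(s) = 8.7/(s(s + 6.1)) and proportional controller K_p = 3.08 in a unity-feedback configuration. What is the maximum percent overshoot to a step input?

Closed-loop characteristic equation: s² + 6.1s + 26.8 = 0, so ω_n = 5.176 rad/s and ζ = 6.1/(2·5.176) = 0.5892.
%OS = 100·exp(−πζ/√(1−ζ²)) = 100·exp(−π·0.5892/√0.6528) = 10.1%.

10.1%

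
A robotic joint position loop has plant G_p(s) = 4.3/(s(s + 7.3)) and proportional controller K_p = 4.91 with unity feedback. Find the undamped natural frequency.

ω_n = 4.59 rad/s

1 + K_p·G_p(s) = 0 gives s² + 7.3s + 21.11 = 0.
So ω_n² = 21.11 ⇒ ω_n = 4.595 rad/s, and ζ = 7.3/(2ω_n) = 0.794.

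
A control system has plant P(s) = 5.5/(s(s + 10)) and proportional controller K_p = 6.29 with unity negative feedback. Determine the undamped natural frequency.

ω_n = 5.88 rad/s

The closed-loop denominator is s(s+10) + 6.29·5.5 = s² + 10s + 34.59.
Matching s² + 2ζω_n s + ω_n²: ω_n = √34.59 = 5.882 rad/s and 2ζω_n = 10, so ζ = 10/(2·5.882) = 0.85.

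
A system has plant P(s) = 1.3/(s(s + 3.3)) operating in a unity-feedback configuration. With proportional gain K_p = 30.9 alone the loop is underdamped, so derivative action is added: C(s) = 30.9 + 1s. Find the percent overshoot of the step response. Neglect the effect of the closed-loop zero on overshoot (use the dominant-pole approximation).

29.4%

Forward path: (30.9 + 1s)·1.3/(s(s+3.3)). The closed-loop characteristic equation is s² + (3.3 + 1.3·1)s + 1.3·30.9 = 0.
That is s² + 4.6s + 40.17 = 0, so ω_n = 6.338 rad/s and ζ = 4.6/(2·6.338) = 0.3629.
%OS = 100·exp(−πζ/√(1−ζ²)) = 29.4%.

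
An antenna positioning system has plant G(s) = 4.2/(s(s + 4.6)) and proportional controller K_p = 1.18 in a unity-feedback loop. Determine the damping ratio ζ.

With unity feedback the closed-loop characteristic equation is s² + 4.6s + 1.18·4.2 = s² + 4.6s + 4.956 = 0.
Matching s² + 2ζω_n s + ω_n²: ω_n = √4.956 = 2.226 rad/s and 2ζω_n = 4.6, so ζ = 4.6/(2·2.226) = 1.03.

ζ = 1.03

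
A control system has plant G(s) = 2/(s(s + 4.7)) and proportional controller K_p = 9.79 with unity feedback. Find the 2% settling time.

T_s ≈ 1.7 s

The closed-loop denominator s² + 4.7s + 19.58 gives ω_n = √19.58 = 4.425 and ζ = 4.7/(2ω_n) = 0.5311.
2% settling time T_s ≈ 4/(ζω_n) = 4/2.35 = 1.7 s.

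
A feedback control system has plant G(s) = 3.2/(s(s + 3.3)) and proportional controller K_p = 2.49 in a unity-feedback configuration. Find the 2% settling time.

The closed-loop denominator s² + 3.3s + 7.968 gives ω_n = √7.968 = 2.823 and ζ = 3.3/(2ω_n) = 0.5845.
2% settling time T_s ≈ 4/(ζω_n) = 4/1.65 = 2.42 s.

T_s ≈ 2.42 s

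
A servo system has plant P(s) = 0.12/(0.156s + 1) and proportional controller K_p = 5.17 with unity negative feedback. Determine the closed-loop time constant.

τ = 0.0963 s

Closed loop: T(s) = K_p·P/(1+K_p·P) = 0.6204/(0.156s + 1 + 0.6204), with pole at s = −(1 + 0.6204)/0.156 = −10.39.
Closed-loop time constant τ = 1/10.39 = 0.0963 s.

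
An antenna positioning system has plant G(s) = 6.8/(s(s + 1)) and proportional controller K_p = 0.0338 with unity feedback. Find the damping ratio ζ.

The closed-loop denominator is s(s+1) + 0.0338·6.8 = s² + 1s + 0.2298.
Matching s² + 2ζω_n s + ω_n²: ω_n = √0.2298 = 0.4794 rad/s and 2ζω_n = 1, so ζ = 1/(2·0.4794) = 1.04.

ζ = 1.04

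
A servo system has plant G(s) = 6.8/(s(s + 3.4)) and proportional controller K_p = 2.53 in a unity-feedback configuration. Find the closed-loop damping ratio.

With unity feedback the closed-loop characteristic equation is s² + 3.4s + 2.53·6.8 = s² + 3.4s + 17.2 = 0.
Matching s² + 2ζω_n s + ω_n²: ω_n = √17.2 = 4.148 rad/s and 2ζω_n = 3.4, so ζ = 3.4/(2·4.148) = 0.41.

ζ = 0.41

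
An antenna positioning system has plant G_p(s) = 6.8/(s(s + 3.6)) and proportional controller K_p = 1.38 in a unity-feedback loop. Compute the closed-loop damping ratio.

ζ = 0.588

1 + K_p·G_p(s) = 0 gives s² + 3.6s + 9.384 = 0.
So ω_n² = 9.384 ⇒ ω_n = 3.063 rad/s, and ζ = 3.6/(2ω_n) = 0.588.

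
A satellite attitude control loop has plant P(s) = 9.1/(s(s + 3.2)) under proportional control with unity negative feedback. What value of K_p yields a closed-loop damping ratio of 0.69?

Closed-loop characteristic equation: s² + 3.2s + K_p·9.1 = 0.
So ω_n = √(9.1K_p) and 2ζω_n = 3.2, giving ζ = 3.2/(2√(9.1K_p)).
Setting ζ = 0.69: √(9.1K_p) = 3.2/(2·0.69) = 2.319, so K_p = 5.377/9.1 = 0.591.

K_p = 0.591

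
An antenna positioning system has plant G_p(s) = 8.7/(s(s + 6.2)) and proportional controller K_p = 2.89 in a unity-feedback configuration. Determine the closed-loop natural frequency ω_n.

1 + K_p·G_p(s) = 0 gives s² + 6.2s + 25.14 = 0.
Matching s² + 2ζω_n s + ω_n²: ω_n = √25.14 = 5.014 rad/s and 2ζω_n = 6.2, so ζ = 6.2/(2·5.014) = 0.618.

ω_n = 5.01 rad/s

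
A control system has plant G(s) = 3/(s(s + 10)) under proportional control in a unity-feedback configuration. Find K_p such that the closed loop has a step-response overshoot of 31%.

From %OS = 100·exp(−πζ/√(1−ζ²)) = 31%, ζ = −ln(0.31)/√(π²+ln²(0.31)) = 0.3493.
Characteristic equation s² + 10s + 3K_p = 0 gives ζ = 10/(2√(3K_p)).
Setting ζ = 0.3493: √(3K_p) = 10/(2·0.3493) = 14.31, so K_p = 204.9/3 = 68.3.

K_p = 68.3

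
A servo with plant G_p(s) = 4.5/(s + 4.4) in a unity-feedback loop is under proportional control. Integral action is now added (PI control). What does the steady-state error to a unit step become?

0

The integrator makes K_pos = lim_{s→0} C(s)G(s) infinite, so e_ss = 1/(1+K_pos) = 0.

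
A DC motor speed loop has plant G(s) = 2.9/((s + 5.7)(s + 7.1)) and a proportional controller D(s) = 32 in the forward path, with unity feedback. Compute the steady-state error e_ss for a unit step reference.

0.304

The loop is type 0. Static position error constant K_pos = D(0)·G(0) = 32·0.07166 = 2.293.
Steady-state error to a unit step: e_ss = 1/(1+K_pos) = 1/3.293 = 0.304.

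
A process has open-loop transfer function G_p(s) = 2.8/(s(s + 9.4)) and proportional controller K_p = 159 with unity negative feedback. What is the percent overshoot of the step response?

48.8%

Closed-loop characteristic equation: s² + 9.4s + 445.2 = 0, so ω_n = 21.1 rad/s and ζ = 9.4/(2·21.1) = 0.2228.
%OS = 100·exp(−πζ/√(1−ζ²)) = 100·exp(−π·0.2228/√0.9504) = 48.8%.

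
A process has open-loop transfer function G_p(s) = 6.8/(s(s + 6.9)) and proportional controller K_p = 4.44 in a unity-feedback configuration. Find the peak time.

T_p = 0.735 s

Closed-loop characteristic equation: s² + 6.9s + 30.19 = 0, so ω_n = 5.495 rad/s and ζ = 6.9/(2·5.495) = 0.6279.
Damped frequency ω_d = ω_n√(1−ζ²) = 4.277 rad/s, so peak time T_p = π/ω_d = 0.735 s.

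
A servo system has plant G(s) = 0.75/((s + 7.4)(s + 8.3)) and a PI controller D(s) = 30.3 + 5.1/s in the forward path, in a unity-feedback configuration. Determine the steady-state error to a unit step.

The open loop D(s)G(s) has a pole at the origin (type 1), so the static position error constant is infinite and e_ss = 1/(1+∞) = 0.

0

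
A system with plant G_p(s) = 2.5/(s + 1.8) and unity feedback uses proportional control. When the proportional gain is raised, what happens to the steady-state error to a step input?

The position error constant K_pos = K_p·G_p(0) grows with K_p, and e_ss = 1/(1+K_pos) falls.

decrease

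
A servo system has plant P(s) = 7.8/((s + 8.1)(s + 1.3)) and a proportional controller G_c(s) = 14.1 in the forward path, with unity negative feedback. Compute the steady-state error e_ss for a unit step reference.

0.0874

The loop is type 0. Static position error constant K_pos = G_c(0)·P(0) = 14.1·0.7407 = 10.44.
Steady-state error to a unit step: e_ss = 1/(1+K_pos) = 1/11.44 = 0.0874.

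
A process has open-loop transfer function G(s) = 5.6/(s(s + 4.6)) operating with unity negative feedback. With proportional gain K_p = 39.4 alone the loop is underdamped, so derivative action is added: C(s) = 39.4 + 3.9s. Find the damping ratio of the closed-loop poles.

ζ = 0.89

Forward path: (39.4 + 3.9s)·5.6/(s(s+4.6)). The closed-loop characteristic equation is s² + (4.6 + 5.6·3.9)s + 5.6·39.4 = 0.
That is s² + 26.44s + 220.6 = 0, so ω_n = 14.85 rad/s and ζ = 26.44/(2·14.85) = 0.89.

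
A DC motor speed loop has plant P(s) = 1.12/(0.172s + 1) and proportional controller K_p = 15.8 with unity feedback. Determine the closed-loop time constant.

τ = 0.0092 s

Closed loop: T(s) = K_p·P/(1+K_p·P) = 17.7/(0.172s + 1 + 17.7), with pole at s = −(1 + 17.7)/0.172 = −108.7.
Closed-loop time constant τ = 1/108.7 = 0.0092 s.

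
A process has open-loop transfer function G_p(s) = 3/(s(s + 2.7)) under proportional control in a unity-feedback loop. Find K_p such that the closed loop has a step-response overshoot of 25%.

K_p = 3.73

From %OS = 100·exp(−πζ/√(1−ζ²)) = 25%, ζ = −ln(0.25)/√(π²+ln²(0.25)) = 0.4037.
Characteristic equation s² + 2.7s + 3K_p = 0 gives ζ = 2.7/(2√(3K_p)).
Setting ζ = 0.4037: √(3K_p) = 2.7/(2·0.4037) = 3.344, so K_p = 11.18/3 = 3.73.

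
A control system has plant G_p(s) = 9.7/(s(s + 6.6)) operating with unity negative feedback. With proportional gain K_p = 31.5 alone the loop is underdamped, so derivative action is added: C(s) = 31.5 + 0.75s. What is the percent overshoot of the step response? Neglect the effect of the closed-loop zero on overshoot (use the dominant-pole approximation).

25.7%

Forward path: (31.5 + 0.75s)·9.7/(s(s+6.6)). The closed-loop characteristic equation is s² + (6.6 + 9.7·0.75)s + 9.7·31.5 = 0.
That is s² + 13.88s + 305.5 = 0, so ω_n = 17.48 rad/s and ζ = 13.88/(2·17.48) = 0.3969.
%OS = 100·exp(−πζ/√(1−ζ²)) = 25.7%.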